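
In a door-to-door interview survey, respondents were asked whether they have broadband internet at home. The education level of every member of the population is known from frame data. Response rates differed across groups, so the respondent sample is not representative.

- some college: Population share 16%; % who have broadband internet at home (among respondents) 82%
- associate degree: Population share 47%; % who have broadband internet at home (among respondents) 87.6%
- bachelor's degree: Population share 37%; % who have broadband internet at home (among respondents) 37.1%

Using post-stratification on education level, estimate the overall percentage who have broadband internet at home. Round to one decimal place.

68.0%

Post-stratification weights by population share, not respondent share:
  some college: 0.16 × 82 = 13.12
  associate degree: 0.47 × 87.6 = 41.172
  bachelor's degree: 0.37 × 37.1 = 13.727
Post-stratified estimate = 68.019 → 68.0%.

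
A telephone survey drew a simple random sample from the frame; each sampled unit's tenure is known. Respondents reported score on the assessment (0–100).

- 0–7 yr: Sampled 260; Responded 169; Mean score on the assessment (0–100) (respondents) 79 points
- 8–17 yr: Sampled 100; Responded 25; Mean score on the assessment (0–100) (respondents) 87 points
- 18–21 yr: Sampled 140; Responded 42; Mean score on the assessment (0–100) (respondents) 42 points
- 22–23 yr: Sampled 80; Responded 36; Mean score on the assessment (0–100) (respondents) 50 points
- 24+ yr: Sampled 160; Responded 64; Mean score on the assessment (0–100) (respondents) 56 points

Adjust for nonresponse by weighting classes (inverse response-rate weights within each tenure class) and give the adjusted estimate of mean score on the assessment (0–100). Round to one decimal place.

Response rates by class: 0–7 yr 169/260 = 65%, 8–17 yr 25/100 = 25%, 18–21 yr 42/140 = 30%, 22–23 yr 36/80 = 45%, 24+ yr 64/160 = 40%.
Inverse-response-rate weighting restores each class to its sampled count, so class totals weight by n_sampled:
  0–7 yr: 260 × 79 = 20,540
  8–17 yr: 100 × 87 = 8700
  18–21 yr: 140 × 42 = 5880
  22–23 yr: 80 × 50 = 4000
  24+ yr: 160 × 56 = 8960
Adjusted estimate = 48,080 / 740 = 64.973 → 65.0.

65.0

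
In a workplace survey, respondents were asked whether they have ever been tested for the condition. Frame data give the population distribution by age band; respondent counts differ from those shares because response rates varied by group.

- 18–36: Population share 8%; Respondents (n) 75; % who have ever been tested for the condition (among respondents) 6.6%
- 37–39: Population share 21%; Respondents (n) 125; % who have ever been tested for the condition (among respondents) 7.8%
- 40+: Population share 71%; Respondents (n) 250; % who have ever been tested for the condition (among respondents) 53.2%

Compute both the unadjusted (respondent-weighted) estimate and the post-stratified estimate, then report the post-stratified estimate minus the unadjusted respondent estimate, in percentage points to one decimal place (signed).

Without adjustment, the pooled respondent share is:
  (75/450)×6.6 + (125/450)×7.8 + (250/450)×53.2 = 32.8222%
Post-stratified estimate weights by population shares:
  0.08×6.6 + 0.21×7.8 + 0.71×53.2 = 39.938%
Difference = 39.938 − 32.8222 = 7.1158 pp.

+7.1 percentage points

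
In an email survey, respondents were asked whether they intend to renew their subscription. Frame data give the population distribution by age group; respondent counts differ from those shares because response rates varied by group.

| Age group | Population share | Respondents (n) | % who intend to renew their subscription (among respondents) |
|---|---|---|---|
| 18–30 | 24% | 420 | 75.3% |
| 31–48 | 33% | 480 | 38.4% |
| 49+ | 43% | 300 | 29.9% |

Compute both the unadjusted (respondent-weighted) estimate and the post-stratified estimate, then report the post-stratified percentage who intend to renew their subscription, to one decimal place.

43.6%

Unadjusted (pooled respondent) estimate weights by respondent counts:
  (420/1200)×75.3 + (480/1200)×38.4 + (300/1200)×29.9 = 49.19%
Reweighting by population age group shares:
  0.24×75.3 + 0.33×38.4 + 0.43×29.9 = 43.601%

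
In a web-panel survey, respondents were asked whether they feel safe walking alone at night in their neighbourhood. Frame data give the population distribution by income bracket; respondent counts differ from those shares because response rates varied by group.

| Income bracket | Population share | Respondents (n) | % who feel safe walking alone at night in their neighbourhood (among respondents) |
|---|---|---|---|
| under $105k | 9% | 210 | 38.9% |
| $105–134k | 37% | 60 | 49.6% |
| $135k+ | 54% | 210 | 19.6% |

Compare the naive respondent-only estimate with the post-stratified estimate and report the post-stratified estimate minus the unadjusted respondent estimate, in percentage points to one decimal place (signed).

Naive respondent-only estimate (weights = respondent counts):
  (210/480)×38.9 + (60/480)×49.6 + (210/480)×19.6 = 31.7937%
Reweighting by population income bracket shares:
  0.09×38.9 + 0.37×49.6 + 0.54×19.6 = 32.437%
Difference = 32.437 − 31.7937 = 0.6433 pp.

+0.6 percentage points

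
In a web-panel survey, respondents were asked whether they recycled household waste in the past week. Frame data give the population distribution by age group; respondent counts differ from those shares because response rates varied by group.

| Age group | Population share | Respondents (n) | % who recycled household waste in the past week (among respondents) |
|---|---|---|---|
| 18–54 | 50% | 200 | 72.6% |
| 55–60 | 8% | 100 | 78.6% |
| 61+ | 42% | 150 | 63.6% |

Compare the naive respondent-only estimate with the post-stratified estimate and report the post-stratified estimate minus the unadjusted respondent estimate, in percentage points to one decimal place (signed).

Naive respondent-only estimate (weights = respondent counts):
  (200/450)×72.6 + (100/450)×78.6 + (150/450)×63.6 = 70.9333%
Reweighting by population age group shares:
  0.5×72.6 + 0.08×78.6 + 0.42×63.6 = 69.3%
Difference = 69.3 − 70.9333 = -1.6333 pp.

-1.6 percentage points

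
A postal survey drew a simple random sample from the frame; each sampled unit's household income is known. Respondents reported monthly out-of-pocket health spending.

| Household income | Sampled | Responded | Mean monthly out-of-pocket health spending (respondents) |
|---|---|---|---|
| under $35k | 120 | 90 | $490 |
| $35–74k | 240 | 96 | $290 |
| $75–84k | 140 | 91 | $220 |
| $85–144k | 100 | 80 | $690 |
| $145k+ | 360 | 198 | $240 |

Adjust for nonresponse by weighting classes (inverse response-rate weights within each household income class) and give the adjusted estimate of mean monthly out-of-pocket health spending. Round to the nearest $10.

Class response rates: under $35k 90/120 = 75%, $35–74k 96/240 = 40%, $75–84k 91/140 = 65%, $85–144k 80/100 = 80%, $145k+ 198/360 = 55%.
With weight = n_sampled/n_responded per class, the weighted class total is n_sampled:
  under $35k: 120 × 490 = 58,800
  $35–74k: 240 × 290 = 69,600
  $75–84k: 140 × 220 = 30,800
  $85–144k: 100 × 690 = 69,000
  $145k+: 360 × 240 = 86,400
Adjusted estimate = 314,600 / 960 = 327.708 → $330.

$330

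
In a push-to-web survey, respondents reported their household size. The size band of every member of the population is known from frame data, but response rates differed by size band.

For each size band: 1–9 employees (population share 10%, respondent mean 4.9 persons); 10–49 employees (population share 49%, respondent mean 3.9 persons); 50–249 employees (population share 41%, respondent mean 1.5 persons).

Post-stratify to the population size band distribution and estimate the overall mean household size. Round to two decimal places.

Reweight to the known size band distribution:
  1–9 employees: 0.1 × 4.9 = 0.49
  10–49 employees: 0.49 × 3.9 = 1.911
  50–249 employees: 0.41 × 1.5 = 0.615
Post-stratified estimate = 3.016 → 3.02.

3.02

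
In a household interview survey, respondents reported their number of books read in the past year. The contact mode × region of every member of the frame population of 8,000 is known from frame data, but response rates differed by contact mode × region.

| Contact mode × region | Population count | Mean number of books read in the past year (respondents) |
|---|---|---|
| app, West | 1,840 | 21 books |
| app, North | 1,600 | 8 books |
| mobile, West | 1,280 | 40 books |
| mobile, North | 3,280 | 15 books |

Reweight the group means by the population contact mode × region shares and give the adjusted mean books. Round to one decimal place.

19.0

Post-stratification weights by population share, not respondent share:
  app, West: (1,840/8,000) × 21 = 4.83
  app, North: (1,600/8,000) × 8 = 1.6
  mobile, West: (1,280/8,000) × 40 = 6.4
  mobile, North: (3,280/8,000) × 15 = 6.15
Post-stratified estimate = 18.98 → 19.0.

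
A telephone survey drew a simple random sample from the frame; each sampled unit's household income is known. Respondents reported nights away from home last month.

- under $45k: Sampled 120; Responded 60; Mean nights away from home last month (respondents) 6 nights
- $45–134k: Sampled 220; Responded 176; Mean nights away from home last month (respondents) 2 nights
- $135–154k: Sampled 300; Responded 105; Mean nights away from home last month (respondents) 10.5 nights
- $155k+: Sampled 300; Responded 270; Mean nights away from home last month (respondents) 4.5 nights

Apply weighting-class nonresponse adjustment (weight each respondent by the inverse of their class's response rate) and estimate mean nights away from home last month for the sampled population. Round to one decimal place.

Response rates by class: under $45k 60/120 = 50%, $45–134k 176/220 = 80%, $135–154k 105/300 = 35%, $155k+ 270/300 = 90%.
Each respondent's weight = sampled/responded in their class; summing within a class gives n_sampled, so:
  under $45k: 120 × 6 = 720
  $45–134k: 220 × 2 = 440
  $135–154k: 300 × 10.5 = 3150
  $155k+: 300 × 4.5 = 1350
Adjusted estimate = 5660 / 940 = 6.02128 → 6.0.

6.0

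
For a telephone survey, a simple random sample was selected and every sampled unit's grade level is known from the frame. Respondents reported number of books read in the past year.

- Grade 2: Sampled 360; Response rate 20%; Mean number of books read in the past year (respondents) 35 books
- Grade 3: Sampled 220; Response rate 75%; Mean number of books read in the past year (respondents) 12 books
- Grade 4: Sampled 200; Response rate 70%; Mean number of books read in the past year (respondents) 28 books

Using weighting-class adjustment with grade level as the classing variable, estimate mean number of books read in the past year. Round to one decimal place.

26.7

Weighting each respondent by the inverse class response rate inflates each class back to its sampled size, so the class weight is n_sampled:
  Grade 2: 360 × 35 = 12,600
  Grade 3: 220 × 12 = 2640
  Grade 4: 200 × 28 = 5600
Adjusted estimate = 20,840 / 780 = 26.7179 → 26.7.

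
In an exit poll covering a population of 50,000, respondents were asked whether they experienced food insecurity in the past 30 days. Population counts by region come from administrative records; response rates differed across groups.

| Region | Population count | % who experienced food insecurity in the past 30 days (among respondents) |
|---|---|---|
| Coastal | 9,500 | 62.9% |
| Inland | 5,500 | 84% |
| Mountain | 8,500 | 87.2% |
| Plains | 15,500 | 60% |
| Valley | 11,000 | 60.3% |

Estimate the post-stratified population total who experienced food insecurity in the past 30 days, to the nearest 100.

33,900

Apply each group's respondent rate to its population count:
  Coastal: 9,500 × 62.9% = 5975.5
  Inland: 5,500 × 84% = 4620
  Mountain: 8,500 × 87.2% = 7412
  Plains: 15,500 × 60% = 9300
  Valley: 11,000 × 60.3% = 6633
Estimated total = 33940.5 → 33,900.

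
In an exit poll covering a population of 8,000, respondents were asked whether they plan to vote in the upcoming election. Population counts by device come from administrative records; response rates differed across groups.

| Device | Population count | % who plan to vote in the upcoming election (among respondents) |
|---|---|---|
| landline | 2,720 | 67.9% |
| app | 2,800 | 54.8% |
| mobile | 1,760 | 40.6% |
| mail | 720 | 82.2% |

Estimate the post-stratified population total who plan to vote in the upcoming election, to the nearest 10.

Each cell contributes its population count × the respondent rate:
  landline: 2,720 × 67.9% = 1846.88
  app: 2,800 × 54.8% = 1534.4
  mobile: 1,760 × 40.6% = 714.56
  mail: 720 × 82.2% = 591.84
Estimated total = 4687.68 → 4,690.

4,690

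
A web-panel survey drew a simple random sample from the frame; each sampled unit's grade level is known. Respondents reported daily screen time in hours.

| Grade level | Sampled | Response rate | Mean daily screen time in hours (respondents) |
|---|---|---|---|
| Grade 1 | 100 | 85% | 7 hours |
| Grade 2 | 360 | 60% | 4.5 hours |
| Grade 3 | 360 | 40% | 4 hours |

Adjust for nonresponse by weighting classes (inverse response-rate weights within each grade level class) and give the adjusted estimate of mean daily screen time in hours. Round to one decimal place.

Inverse-response-rate weighting restores each class to its sampled count, so class totals weight by n_sampled:
  Grade 1: 100 × 7 = 700
  Grade 2: 360 × 4.5 = 1620
  Grade 3: 360 × 4 = 1440
Adjusted estimate = 3760 / 820 = 4.58537 → 4.6.

4.6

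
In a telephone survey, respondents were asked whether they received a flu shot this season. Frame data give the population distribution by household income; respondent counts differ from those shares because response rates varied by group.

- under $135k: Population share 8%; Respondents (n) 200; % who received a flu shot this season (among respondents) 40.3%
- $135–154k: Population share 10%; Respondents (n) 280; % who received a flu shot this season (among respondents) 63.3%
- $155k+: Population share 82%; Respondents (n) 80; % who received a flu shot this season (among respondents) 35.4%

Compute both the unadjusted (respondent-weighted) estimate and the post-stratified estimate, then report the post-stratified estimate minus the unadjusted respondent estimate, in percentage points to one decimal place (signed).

Without adjustment, the pooled respondent share is:
  (200/560)×40.3 + (280/560)×63.3 + (80/560)×35.4 = 51.1%
Post-stratifying to population shares instead:
  0.08×40.3 + 0.1×63.3 + 0.82×35.4 = 38.582%
Difference = 38.582 − 51.1 = -12.518 pp.

-12.5 percentage points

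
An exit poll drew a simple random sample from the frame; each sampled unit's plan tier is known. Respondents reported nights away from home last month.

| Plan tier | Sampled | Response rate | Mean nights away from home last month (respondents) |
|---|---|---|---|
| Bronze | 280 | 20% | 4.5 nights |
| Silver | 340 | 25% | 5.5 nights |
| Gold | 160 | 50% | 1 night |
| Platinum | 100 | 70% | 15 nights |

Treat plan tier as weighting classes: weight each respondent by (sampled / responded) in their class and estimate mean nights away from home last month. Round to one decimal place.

Inverse-response-rate weighting restores each class to its sampled count, so class totals weight by n_sampled:
  Bronze: 280 × 4.5 = 1260
  Silver: 340 × 5.5 = 1870
  Gold: 160 × 1 = 160
  Platinum: 100 × 15 = 1500
Adjusted estimate = 4790 / 880 = 5.44318 → 5.4.

5.4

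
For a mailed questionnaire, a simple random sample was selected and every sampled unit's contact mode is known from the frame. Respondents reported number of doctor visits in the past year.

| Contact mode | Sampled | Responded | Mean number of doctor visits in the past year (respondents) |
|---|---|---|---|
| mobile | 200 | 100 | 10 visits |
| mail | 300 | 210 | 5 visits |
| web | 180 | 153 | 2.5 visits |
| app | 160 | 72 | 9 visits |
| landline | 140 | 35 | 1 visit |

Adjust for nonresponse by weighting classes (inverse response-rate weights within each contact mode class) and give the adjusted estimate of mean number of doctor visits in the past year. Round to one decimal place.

Response rates by class: mobile 100/200 = 50%, mail 210/300 = 70%, web 153/180 = 85%, app 72/160 = 45%, landline 35/140 = 25%.
Weighting each respondent by the inverse class response rate inflates each class back to its sampled size, so the class weight is n_sampled:
  mobile: 200 × 10 = 2000
  mail: 300 × 5 = 1500
  web: 180 × 2.5 = 450
  app: 160 × 9 = 1440
  landline: 140 × 1 = 140
Adjusted estimate = 5530 / 980 = 5.64286 → 5.6.

5.6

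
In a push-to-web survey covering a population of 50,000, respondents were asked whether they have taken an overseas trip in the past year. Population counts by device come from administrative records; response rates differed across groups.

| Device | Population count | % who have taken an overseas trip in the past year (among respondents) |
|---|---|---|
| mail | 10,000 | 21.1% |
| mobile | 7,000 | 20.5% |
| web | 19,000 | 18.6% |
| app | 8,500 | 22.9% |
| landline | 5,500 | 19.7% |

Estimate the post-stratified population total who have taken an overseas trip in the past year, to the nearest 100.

Estimated count per cell = population count × respondent percentage:
  mail: 10,000 × 21.1% = 2110
  mobile: 7,000 × 20.5% = 1435
  web: 19,000 × 18.6% = 3534
  app: 8,500 × 22.9% = 1946.5
  landline: 5,500 × 19.7% = 1083.5
Estimated total = 10,109 → 10,100.

10,100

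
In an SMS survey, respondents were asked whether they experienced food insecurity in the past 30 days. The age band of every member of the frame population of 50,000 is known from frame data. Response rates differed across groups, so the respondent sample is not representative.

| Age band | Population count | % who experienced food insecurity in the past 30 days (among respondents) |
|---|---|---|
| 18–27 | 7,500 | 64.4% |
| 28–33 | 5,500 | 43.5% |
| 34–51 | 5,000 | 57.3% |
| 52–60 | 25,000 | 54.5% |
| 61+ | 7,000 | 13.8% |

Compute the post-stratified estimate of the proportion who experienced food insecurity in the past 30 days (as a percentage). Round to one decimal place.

49.4%

Each cell contributes population-share × respondent value:
  18–27: (7,500/50,000) × 64.4 = 9.66
  28–33: (5,500/50,000) × 43.5 = 4.785
  34–51: (5,000/50,000) × 57.3 = 5.73
  52–60: (25,000/50,000) × 54.5 = 27.25
  61+: (7,000/50,000) × 13.8 = 1.932
Post-stratified estimate = 49.357 → 49.4%.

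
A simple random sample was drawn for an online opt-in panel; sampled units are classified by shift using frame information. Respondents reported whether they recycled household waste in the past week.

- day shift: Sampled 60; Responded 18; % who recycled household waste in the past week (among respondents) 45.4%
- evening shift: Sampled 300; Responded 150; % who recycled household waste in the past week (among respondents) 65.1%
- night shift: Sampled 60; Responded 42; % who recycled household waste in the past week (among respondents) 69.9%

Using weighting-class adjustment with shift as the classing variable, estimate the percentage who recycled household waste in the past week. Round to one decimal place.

63.0%

Response rates by class: day shift 18/60 = 30%, evening shift 150/300 = 50%, night shift 42/60 = 70%.
Each respondent's weight = sampled/responded in their class; summing within a class gives n_sampled, so:
  day shift: 60 × 45.4 = 2724
  evening shift: 300 × 65.1 = 19,530
  night shift: 60 × 69.9 = 4194
Adjusted estimate = 26,448 / 420 = 62.9714 → 63.0%.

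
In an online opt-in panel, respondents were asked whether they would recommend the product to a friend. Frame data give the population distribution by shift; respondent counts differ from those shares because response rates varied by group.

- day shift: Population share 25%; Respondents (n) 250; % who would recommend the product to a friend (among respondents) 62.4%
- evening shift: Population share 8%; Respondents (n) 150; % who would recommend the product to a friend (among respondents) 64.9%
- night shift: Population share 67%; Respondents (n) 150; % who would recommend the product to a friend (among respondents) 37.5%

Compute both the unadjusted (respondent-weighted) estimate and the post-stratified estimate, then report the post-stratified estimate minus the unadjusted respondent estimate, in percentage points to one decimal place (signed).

Without adjustment, the pooled respondent share is:
  (250/550)×62.4 + (150/550)×64.9 + (150/550)×37.5 = 56.2909%
Post-stratifying to population shares instead:
  0.25×62.4 + 0.08×64.9 + 0.67×37.5 = 45.917%
Difference = 45.917 − 56.2909 = -10.3739 pp.

-10.4 percentage points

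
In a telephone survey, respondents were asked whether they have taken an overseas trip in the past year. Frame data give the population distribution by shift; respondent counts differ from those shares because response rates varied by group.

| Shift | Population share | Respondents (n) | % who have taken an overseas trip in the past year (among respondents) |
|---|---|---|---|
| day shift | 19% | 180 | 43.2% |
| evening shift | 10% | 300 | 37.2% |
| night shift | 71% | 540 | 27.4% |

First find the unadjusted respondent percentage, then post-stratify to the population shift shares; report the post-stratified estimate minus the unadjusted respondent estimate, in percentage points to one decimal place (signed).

-1.7 percentage points

Without adjustment, the pooled respondent share is:
  (180/1020)×43.2 + (300/1020)×37.2 + (540/1020)×27.4 = 33.0706%
Post-stratified estimate weights by population shares:
  0.19×43.2 + 0.1×37.2 + 0.71×27.4 = 31.382%
Difference = 31.382 − 33.0706 = -1.6886 pp.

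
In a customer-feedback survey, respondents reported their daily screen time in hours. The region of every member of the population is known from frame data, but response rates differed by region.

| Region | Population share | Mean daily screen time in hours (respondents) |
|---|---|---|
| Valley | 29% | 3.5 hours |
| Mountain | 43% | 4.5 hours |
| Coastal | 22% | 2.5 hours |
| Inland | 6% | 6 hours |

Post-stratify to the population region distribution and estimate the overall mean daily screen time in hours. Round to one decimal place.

3.9

Weight each group's respondent value by its population share:
  Valley: 0.29 × 3.5 = 1.015
  Mountain: 0.43 × 4.5 = 1.935
  Coastal: 0.22 × 2.5 = 0.55
  Inland: 0.06 × 6 = 0.36
Post-stratified estimate = 3.86 → 3.9.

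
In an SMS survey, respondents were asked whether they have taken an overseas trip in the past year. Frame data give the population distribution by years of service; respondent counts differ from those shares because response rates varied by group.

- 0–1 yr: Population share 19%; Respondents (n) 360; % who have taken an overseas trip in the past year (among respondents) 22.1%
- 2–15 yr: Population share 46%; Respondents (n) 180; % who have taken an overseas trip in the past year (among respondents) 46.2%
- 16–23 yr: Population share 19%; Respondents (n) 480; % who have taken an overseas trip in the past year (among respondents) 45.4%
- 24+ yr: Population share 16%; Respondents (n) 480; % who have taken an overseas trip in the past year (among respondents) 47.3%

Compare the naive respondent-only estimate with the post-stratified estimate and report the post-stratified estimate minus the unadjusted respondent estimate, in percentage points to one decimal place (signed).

Naive respondent-only estimate (weights = respondent counts):
  (360/1500)×22.1 + (180/1500)×46.2 + (480/1500)×45.4 + (480/1500)×47.3 = 40.512%
Post-stratified estimate weights by population shares:
  0.19×22.1 + 0.46×46.2 + 0.19×45.4 + 0.16×47.3 = 41.645%
Difference = 41.645 − 40.512 = 1.133 pp.

+1.1 percentage points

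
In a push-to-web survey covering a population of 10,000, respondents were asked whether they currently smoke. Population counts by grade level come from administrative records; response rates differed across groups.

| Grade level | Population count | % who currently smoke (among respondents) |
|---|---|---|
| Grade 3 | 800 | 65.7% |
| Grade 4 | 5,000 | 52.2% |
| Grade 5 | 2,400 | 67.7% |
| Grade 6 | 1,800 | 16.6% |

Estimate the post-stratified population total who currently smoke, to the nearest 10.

5,060

Estimated count per cell = population count × respondent percentage:
  Grade 3: 800 × 65.7% = 525.6
  Grade 4: 5,000 × 52.2% = 2610
  Grade 5: 2,400 × 67.7% = 1624.8
  Grade 6: 1,800 × 16.6% = 298.8
Estimated total = 5059.2 → 5,060.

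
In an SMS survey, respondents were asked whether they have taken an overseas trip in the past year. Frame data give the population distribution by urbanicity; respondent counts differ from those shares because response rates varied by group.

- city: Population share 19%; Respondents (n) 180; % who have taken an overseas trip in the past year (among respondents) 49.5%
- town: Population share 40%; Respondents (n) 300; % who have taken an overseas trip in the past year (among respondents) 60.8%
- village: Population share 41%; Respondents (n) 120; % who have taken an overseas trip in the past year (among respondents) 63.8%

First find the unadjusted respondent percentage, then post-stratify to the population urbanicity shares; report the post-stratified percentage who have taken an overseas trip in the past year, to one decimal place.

Naive respondent-only estimate (weights = respondent counts):
  (180/600)×49.5 + (300/600)×60.8 + (120/600)×63.8 = 58.01%
Post-stratified estimate weights by population shares:
  0.19×49.5 + 0.4×60.8 + 0.41×63.8 = 59.883%

59.9%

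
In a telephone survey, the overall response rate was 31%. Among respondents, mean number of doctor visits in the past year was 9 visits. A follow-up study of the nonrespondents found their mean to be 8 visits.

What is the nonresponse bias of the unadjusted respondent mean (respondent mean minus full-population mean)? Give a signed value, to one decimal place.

+0.7

Nonresponse fraction = 1 − 0.31 = 0.69.
Bias = (nonresponse fraction) × (respondent mean − nonrespondent mean)
     = 0.69 × (9 − 8) = 0.69 × 1 = 0.69.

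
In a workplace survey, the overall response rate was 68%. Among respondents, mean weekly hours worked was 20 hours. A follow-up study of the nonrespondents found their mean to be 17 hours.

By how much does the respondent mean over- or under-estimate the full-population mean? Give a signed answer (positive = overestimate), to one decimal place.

+1.0

Nonresponse fraction = 1 − 0.68 = 0.32.
Bias = (nonresponse fraction) × (respondent mean − nonrespondent mean)
     = 0.32 × (20 − 17) = 0.32 × 3 = 0.96.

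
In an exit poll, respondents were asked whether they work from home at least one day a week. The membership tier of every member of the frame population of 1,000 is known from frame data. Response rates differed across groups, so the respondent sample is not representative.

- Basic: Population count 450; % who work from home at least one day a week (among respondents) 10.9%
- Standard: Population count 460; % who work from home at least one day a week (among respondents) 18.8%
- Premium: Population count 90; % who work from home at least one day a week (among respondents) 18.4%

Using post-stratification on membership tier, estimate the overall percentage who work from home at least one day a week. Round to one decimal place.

Post-stratification weights by population share, not respondent share:
  Basic: (450/1,000) × 10.9 = 4.905
  Standard: (460/1,000) × 18.8 = 8.648
  Premium: (90/1,000) × 18.4 = 1.656
Post-stratified estimate = 15.209 → 15.2%.

15.2%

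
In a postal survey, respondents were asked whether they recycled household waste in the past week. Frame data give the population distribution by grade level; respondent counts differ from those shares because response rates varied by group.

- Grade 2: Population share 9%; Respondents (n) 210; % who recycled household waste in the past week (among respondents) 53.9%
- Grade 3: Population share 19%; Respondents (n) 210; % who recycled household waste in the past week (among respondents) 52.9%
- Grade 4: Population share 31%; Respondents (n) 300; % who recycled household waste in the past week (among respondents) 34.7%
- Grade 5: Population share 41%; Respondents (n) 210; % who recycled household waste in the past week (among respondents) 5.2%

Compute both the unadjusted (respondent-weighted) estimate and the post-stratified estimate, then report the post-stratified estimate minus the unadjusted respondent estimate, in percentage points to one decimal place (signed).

Naive respondent-only estimate (weights = respondent counts):
  (210/930)×53.9 + (210/930)×52.9 + (300/930)×34.7 + (210/930)×5.2 = 36.4839%
Reweighting by population grade level shares:
  0.09×53.9 + 0.19×52.9 + 0.31×34.7 + 0.41×5.2 = 27.791%
Difference = 27.791 − 36.4839 = -8.6929 pp.

-8.7 percentage points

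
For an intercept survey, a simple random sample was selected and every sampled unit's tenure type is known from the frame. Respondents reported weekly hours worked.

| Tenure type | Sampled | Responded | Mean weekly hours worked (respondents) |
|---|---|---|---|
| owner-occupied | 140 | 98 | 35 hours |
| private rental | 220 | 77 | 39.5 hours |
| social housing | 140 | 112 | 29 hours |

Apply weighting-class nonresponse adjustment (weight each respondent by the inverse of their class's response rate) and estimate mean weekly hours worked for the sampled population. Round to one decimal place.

35.3

Class response rates: owner-occupied 98/140 = 70%, private rental 77/220 = 35%, social housing 112/140 = 80%.
With weight = n_sampled/n_responded per class, the weighted class total is n_sampled:
  owner-occupied: 140 × 35 = 4900
  private rental: 220 × 39.5 = 8690
  social housing: 140 × 29 = 4060
Adjusted estimate = 17,650 / 500 = 35.3 → 35.3.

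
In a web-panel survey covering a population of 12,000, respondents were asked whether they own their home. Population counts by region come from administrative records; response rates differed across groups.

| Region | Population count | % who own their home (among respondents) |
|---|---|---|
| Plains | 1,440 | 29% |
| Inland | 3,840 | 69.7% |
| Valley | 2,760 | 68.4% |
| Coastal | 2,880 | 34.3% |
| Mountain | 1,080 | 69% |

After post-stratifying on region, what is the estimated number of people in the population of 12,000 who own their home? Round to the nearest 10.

Each cell contributes its population count × the respondent rate:
  Plains: 1,440 × 29% = 417.6
  Inland: 3,840 × 69.7% = 2676.48
  Valley: 2,760 × 68.4% = 1887.84
  Coastal: 2,880 × 34.3% = 987.84
  Mountain: 1,080 × 69% = 745.2
Estimated total = 6714.96 → 6,710.

6,710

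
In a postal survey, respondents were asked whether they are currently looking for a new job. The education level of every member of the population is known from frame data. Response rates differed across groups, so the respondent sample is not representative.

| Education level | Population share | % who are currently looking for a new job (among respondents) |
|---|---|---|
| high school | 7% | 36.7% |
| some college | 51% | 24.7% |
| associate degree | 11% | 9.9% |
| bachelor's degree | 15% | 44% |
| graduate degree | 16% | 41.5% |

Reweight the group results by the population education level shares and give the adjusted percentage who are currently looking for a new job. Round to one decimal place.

29.5%

Each cell contributes population-share × respondent value:
  high school: 0.07 × 36.7 = 2.569
  some college: 0.51 × 24.7 = 12.597
  associate degree: 0.11 × 9.9 = 1.089
  bachelor's degree: 0.15 × 44 = 6.6
  graduate degree: 0.16 × 41.5 = 6.64
Post-stratified estimate = 29.495 → 29.5%.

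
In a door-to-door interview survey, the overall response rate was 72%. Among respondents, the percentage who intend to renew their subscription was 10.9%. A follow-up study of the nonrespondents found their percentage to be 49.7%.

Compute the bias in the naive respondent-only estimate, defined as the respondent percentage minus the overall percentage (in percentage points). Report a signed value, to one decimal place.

-10.9 percentage points

Nonresponse fraction = 1 − 0.72 = 0.28.
Bias = (nonresponse fraction) × (respondent percentage − nonrespondent percentage)
     = 0.28 × (10.9 − 49.7) = 0.28 × -38.8 = -10.864.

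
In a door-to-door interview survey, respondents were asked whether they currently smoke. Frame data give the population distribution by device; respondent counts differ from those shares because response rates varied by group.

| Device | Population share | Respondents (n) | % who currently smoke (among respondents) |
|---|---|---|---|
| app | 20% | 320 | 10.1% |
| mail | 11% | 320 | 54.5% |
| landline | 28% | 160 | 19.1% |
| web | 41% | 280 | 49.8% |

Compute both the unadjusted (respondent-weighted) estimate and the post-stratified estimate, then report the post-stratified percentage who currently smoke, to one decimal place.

33.8%

Unadjusted (pooled respondent) estimate weights by respondent counts:
  (320/1080)×10.1 + (320/1080)×54.5 + (160/1080)×19.1 + (280/1080)×49.8 = 34.8815%
Post-stratifying to population shares instead:
  0.2×10.1 + 0.11×54.5 + 0.28×19.1 + 0.41×49.8 = 33.781%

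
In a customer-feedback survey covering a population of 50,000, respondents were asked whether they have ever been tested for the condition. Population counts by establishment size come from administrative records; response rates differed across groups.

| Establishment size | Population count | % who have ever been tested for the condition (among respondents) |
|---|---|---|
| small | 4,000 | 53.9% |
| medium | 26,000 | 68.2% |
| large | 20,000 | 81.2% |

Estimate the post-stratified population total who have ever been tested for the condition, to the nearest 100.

Each cell contributes its population count × the respondent rate:
  small: 4,000 × 53.9% = 2156
  medium: 26,000 × 68.2% = 17,732
  large: 20,000 × 81.2% = 16,240
Estimated total = 36,128 → 36,100.

36,100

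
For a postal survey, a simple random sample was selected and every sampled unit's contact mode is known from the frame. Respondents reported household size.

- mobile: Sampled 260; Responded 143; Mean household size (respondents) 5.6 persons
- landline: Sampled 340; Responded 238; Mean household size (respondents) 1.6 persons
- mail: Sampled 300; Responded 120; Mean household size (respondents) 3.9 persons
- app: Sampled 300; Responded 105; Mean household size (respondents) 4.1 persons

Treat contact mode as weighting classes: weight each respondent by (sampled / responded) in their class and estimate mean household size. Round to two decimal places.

3.67

Response rates by class: mobile 143/260 = 55%, landline 238/340 = 70%, mail 120/300 = 40%, app 105/300 = 35%.
Each respondent's weight = sampled/responded in their class; summing within a class gives n_sampled, so:
  mobile: 260 × 5.6 = 1456
  landline: 340 × 1.6 = 544
  mail: 300 × 3.9 = 1170
  app: 300 × 4.1 = 1230
Adjusted estimate = 4400 / 1,200 = 3.66667 → 3.67.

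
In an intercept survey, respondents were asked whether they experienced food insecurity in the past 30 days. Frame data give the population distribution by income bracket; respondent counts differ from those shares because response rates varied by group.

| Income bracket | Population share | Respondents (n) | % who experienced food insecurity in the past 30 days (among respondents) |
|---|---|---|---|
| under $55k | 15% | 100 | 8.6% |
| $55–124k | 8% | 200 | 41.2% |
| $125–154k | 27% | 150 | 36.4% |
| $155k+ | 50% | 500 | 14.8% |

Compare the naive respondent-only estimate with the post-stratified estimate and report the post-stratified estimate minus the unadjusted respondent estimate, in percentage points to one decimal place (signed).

Unadjusted (pooled respondent) estimate weights by respondent counts:
  (100/950)×8.6 + (200/950)×41.2 + (150/950)×36.4 + (500/950)×14.8 = 23.1158%
Reweighting by population income bracket shares:
  0.15×8.6 + 0.08×41.2 + 0.27×36.4 + 0.5×14.8 = 21.814%
Difference = 21.814 − 23.1158 = -1.3018 pp.

-1.3 percentage points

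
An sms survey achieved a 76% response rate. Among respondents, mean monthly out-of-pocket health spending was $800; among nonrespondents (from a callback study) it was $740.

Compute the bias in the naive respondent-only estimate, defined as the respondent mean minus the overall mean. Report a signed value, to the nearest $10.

+$10

Nonresponse fraction = 1 − 0.76 = 0.24.
Bias = (nonresponse fraction) × (respondent mean − nonrespondent mean)
     = 0.24 × (800 − 740) = 0.24 × 60 = 14.4.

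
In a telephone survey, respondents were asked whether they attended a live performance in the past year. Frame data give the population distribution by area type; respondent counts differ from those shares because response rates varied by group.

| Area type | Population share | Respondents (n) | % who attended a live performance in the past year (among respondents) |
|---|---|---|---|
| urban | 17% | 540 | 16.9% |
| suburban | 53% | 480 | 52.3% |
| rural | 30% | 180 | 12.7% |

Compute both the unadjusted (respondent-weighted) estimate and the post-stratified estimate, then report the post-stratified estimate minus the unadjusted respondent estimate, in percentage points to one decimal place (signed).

+4.0 percentage points

Without adjustment, the pooled respondent share is:
  (540/1200)×16.9 + (480/1200)×52.3 + (180/1200)×12.7 = 30.43%
Post-stratifying to population shares instead:
  0.17×16.9 + 0.53×52.3 + 0.3×12.7 = 34.402%
Difference = 34.402 − 30.43 = 3.972 pp.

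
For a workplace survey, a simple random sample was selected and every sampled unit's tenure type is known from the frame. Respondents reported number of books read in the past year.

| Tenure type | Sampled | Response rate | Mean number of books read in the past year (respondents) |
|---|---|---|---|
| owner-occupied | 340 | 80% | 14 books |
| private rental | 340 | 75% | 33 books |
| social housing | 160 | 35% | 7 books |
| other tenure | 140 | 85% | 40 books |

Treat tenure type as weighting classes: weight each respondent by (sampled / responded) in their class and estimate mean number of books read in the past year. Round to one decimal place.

23.2

Each respondent's weight = sampled/responded in their class; summing within a class gives n_sampled, so:
  owner-occupied: 340 × 14 = 4760
  private rental: 340 × 33 = 11,220
  social housing: 160 × 7 = 1120
  other tenure: 140 × 40 = 5600
Adjusted estimate = 22,700 / 980 = 23.1633 → 23.2.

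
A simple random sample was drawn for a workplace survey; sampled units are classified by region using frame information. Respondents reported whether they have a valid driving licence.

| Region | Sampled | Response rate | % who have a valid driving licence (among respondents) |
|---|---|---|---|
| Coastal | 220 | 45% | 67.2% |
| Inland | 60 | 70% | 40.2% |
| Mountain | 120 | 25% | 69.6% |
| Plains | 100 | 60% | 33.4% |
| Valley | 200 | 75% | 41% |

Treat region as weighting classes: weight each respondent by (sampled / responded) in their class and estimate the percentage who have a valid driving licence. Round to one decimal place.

53.0%

With weight = n_sampled/n_responded per class, the weighted class total is n_sampled:
  Coastal: 220 × 67.2 = 14,784
  Inland: 60 × 40.2 = 2412
  Mountain: 120 × 69.6 = 8352
  Plains: 100 × 33.4 = 3340
  Valley: 200 × 41 = 8200
Adjusted estimate = 37,088 / 700 = 52.9829 → 53.0%.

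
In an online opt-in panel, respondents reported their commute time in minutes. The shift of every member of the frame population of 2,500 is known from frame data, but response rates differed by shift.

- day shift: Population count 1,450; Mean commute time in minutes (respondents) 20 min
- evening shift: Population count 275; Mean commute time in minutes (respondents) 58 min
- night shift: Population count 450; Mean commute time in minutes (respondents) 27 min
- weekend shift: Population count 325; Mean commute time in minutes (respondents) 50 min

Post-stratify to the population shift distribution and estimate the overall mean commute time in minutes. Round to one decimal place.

Weight each group's respondent value by its population share:
  day shift: (1,450/2,500) × 20 = 11.6
  evening shift: (275/2,500) × 58 = 6.38
  night shift: (450/2,500) × 27 = 4.86
  weekend shift: (325/2,500) × 50 = 6.5
Post-stratified estimate = 29.34 → 29.3.

29.3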